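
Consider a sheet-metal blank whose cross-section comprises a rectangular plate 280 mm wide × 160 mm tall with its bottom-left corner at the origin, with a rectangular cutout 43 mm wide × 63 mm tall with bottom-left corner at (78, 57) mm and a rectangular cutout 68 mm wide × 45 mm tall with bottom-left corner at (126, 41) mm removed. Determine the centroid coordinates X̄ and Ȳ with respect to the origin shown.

X̄ = 141.24 mm, Ȳ = 80.70 mm

plate: A = 280 × 160 = 44800.00, centroid at (140.00, 80.00).
hole 1: A = −(43 × 63) = -2709.00, centroid at (99.50, 88.50).
hole 2: A = −(68 × 45) = -3060.00, centroid at (160.00, 63.50).
ΣA = 39031.00 mm²
ΣAX̄ = (44800.00)(140.00) + (-2709.00)(99.50) + (-3060.00)(160.00) = 5512854.50 mm³
ΣAȲ = (44800.00)(80.00) + (-2709.00)(88.50) + (-3060.00)(63.50) = 3149943.50 mm³
X̄ = 5512854.50 / 39031.00 = 141.24 mm
Ȳ = 3149943.50 / 39031.00 = 80.70 mm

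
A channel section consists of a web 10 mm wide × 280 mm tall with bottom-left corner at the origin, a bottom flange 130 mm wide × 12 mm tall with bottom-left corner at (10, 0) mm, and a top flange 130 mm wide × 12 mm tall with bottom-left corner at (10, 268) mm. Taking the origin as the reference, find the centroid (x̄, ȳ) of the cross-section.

x̄ = 41.89 mm, ȳ = 140.00 mm

web: A = 10 × 280 = 2800.00, centroid at (5.00, 140.00).
bottom flange: A = 130 × 12 = 1560.00, centroid at (75.00, 6.00).
top flange: A = 130 × 12 = 1560.00, centroid at (75.00, 274.00).
ΣA = 5920.00 mm²
ΣAx̄ = (2800.00)(5.00) + (1560.00)(75.00) + (1560.00)(75.00) = 248000.00 mm³
ΣAȳ = (2800.00)(140.00) + (1560.00)(6.00) + (1560.00)(274.00) = 828800.00 mm³
x̄ = 248000.00 / 5920.00 = 41.89 mm
ȳ = 828800.00 / 5920.00 = 140.00 mm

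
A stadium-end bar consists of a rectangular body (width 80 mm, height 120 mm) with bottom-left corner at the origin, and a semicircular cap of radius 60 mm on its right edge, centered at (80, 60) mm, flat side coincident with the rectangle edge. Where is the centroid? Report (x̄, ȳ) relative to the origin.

Part | A | x̄ᵢ | ȳᵢ | A·x̄ᵢ | A·ȳᵢ
rectangular body | 9600.00 | 40.00 | 60.00 | 384000.00 | 576000.00
semicircular end | 5654.87 | 105.46 | 60.00 | 596389.34 | 339292.01
Σ | 15254.87 |  |  | 980389.34 | 915292.01
x̄ = 980389.34 / 15254.87 = 64.27 mm
ȳ = 915292.01 / 15254.87 = 60.00 mm

x̄ = 64.27 mm, ȳ = 60.00 mm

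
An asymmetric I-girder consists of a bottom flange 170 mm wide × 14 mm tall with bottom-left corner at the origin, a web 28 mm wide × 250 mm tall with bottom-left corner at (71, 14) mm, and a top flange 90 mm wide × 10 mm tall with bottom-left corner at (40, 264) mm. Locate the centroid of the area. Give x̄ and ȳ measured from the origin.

x̄ = 85.00 mm, ȳ = 119.82 mm

Part | A | x̄ᵢ | ȳᵢ | A·x̄ᵢ | A·ȳᵢ
bottom flange | 2380.00 | 85.00 | 7.00 | 202300.00 | 16660.00
web | 7000.00 | 85.00 | 139.00 | 595000.00 | 973000.00
top flange | 900.00 | 85.00 | 269.00 | 76500.00 | 242100.00
Σ | 10280.00 |  |  | 873800.00 | 1231760.00
x̄ = 873800.00 / 10280.00 = 85.00 mm
ȳ = 1231760.00 / 10280.00 = 119.82 mm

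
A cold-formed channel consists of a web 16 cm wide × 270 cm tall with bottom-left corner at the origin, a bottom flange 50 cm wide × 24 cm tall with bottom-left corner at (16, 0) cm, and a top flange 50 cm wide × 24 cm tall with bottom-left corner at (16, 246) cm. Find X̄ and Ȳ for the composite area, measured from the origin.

X̄ = 19.79 cm, Ȳ = 135.00 cm

web: A = 16 × 270 = 4320.00, centroid at (8.00, 135.00).
bottom flange: A = 50 × 24 = 1200.00, centroid at (41.00, 12.00).
top flange: A = 50 × 24 = 1200.00, centroid at (41.00, 258.00).
ΣA = 6720.00 cm², ΣAX̄ = 132960.00 cm³, ΣAȲ = 907200.00 cm³.
X̄ = 132960.00/6720.00 = 19.79 cm; Ȳ = 907200.00/6720.00 = 135.00 cm.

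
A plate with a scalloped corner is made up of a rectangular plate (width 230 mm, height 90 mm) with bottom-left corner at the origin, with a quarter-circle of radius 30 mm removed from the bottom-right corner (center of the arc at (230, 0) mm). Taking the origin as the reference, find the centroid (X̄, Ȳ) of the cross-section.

X̄ = 111.38 mm, Ȳ = 46.14 mm

plate: A = 230 × 90 = 20700.00, centroid at (115.00, 45.00).
removed quarter-circle: A = −¼π·30² = -706.86, centroid at (217.27, 12.73).
ΣA = 19993.14 mm²
ΣAX̄ = (20700.00)(115.00) + (-706.86)(217.27) = 2226922.58 mm³
ΣAȲ = (20700.00)(45.00) + (-706.86)(12.73) = 922500.00 mm³
X̄ = 2226922.58 / 19993.14 = 111.38 mm
Ȳ = 922500.00 / 19993.14 = 46.14 mm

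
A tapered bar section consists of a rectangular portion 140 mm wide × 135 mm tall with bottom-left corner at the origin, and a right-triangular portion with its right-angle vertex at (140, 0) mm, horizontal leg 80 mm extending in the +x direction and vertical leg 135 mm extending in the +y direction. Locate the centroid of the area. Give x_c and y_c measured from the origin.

Part | A | x̄ᵢ | ȳᵢ | A·x̄ᵢ | A·ȳᵢ
rectangular portion | 18900.00 | 70.00 | 67.50 | 1323000.00 | 1275750.00
triangular portion | 5400.00 | 166.67 | 45.00 | 900000.00 | 243000.00
Σ | 24300.00 |  |  | 2223000.00 | 1518750.00
x_c = 2223000.00 / 24300.00 = 91.48 mm
y_c = 1518750.00 / 24300.00 = 62.50 mm

x_c = 91.48 mm, y_c = 62.50 mm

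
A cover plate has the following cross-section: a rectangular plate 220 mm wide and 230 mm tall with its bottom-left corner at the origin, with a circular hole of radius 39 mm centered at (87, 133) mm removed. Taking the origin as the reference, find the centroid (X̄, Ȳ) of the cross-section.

Part | A | x̄ᵢ | ȳᵢ | A·x̄ᵢ | A·ȳᵢ
plate | 50600.00 | 110.00 | 115.00 | 5566000.00 | 5819000.00
hole | -4778.36 | 87.00 | 133.00 | -415717.53 | -635522.20
Σ | 45821.64 |  |  | 5150282.47 | 5183477.80
X̄ = 5150282.47 / 45821.64 = 112.40 mm
Ȳ = 5183477.80 / 45821.64 = 113.12 mm

X̄ = 112.40 mm, Ȳ = 113.12 mm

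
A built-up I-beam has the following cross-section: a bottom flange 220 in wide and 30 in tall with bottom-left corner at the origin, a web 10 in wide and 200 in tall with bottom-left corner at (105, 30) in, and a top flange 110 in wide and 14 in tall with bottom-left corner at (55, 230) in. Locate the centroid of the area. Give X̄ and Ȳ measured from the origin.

bottom flange: A = 220 × 30 = 6600.00, centroid at (110.00, 15.00).
web: A = 10 × 200 = 2000.00, centroid at (110.00, 130.00).
top flange: A = 110 × 14 = 1540.00, centroid at (110.00, 237.00).
ΣA = 10140.00 in²
ΣAX̄ = (6600.00)(110.00) + (2000.00)(110.00) + (1540.00)(110.00) = 1115400.00 in³
ΣAȲ = (6600.00)(15.00) + (2000.00)(130.00) + (1540.00)(237.00) = 723980.00 in³
X̄ = 1115400.00 / 10140.00 = 110.00 in
Ȳ = 723980.00 / 10140.00 = 71.40 in

X̄ = 110.00 in, Ȳ = 71.40 in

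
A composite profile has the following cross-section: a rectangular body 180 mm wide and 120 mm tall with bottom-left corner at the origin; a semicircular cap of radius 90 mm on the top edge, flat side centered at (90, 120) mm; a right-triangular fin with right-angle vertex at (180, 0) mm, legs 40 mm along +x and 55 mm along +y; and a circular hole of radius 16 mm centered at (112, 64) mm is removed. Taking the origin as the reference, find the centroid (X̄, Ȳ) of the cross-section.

X̄ = 92.77 mm, Ȳ = 94.67 mm

rectangular body: A = 180 × 120 = 21600.00, centroid at (90.00, 60.00).
semicircular top: A = ½π·90² = 12723.45, centroid at (90.00, 158.20).
triangular fin: A = ½·40·55 = 1100.00, centroid at (193.33, 18.33).
hole: A = −π·16² = -804.25, centroid at (112.00, 64.00).
ΣA = 34619.20 mm², ΣAX̄ = 3211701.44 mm³, ΣAȲ = 3277508.84 mm³.
X̄ = 3211701.44/34619.20 = 92.77 mm; Ȳ = 3277508.84/34619.20 = 94.67 mm.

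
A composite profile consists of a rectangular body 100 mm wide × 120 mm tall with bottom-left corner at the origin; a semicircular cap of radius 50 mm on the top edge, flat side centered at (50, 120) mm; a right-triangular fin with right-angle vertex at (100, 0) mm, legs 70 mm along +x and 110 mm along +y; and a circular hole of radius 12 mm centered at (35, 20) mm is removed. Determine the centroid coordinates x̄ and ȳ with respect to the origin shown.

rectangular body: A = 100 × 120 = 12000.00, centroid at (50.00, 60.00).
semicircular top: A = ½π·50² = 3926.99, centroid at (50.00, 141.22).
triangular fin: A = ½·70·110 = 3850.00, centroid at (123.33, 36.67).
hole: A = −π·12² = -452.39, centroid at (35.00, 20.00).
ΣA = 19324.60 mm², ΣAx̄ = 1255349.25 mm³, ΣAȳ = 1406691.11 mm³.
x̄ = 1255349.25/19324.60 = 64.96 mm; ȳ = 1406691.11/19324.60 = 72.79 mm.

x̄ = 64.96 mm, ȳ = 72.79 mm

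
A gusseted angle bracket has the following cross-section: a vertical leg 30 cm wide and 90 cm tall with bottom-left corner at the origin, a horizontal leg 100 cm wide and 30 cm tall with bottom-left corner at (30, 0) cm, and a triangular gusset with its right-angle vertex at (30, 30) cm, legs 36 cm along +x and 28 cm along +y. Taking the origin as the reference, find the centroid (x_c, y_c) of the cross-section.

Part | A | x̄ᵢ | ȳᵢ | A·x̄ᵢ | A·ȳᵢ
vertical leg | 2700.00 | 15.00 | 45.00 | 40500.00 | 121500.00
horizontal leg | 3000.00 | 80.00 | 15.00 | 240000.00 | 45000.00
gusset | 504.00 | 42.00 | 39.33 | 21168.00 | 19824.00
Σ | 6204.00 |  |  | 301668.00 | 186324.00
x_c = 301668.00 / 6204.00 = 48.62 cm
y_c = 186324.00 / 6204.00 = 30.03 cm

x_c = 48.62 cm, y_c = 30.03 cm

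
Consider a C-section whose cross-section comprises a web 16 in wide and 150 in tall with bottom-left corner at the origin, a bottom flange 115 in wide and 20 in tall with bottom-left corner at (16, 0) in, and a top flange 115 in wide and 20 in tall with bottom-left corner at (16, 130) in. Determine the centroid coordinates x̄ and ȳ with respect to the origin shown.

web: A = 16 × 150 = 2400.00, centroid at (8.00, 75.00).
bottom flange: A = 115 × 20 = 2300.00, centroid at (73.50, 10.00).
top flange: A = 115 × 20 = 2300.00, centroid at (73.50, 140.00).
ΣA = 7000.00 in²
ΣAx̄ = (2400.00)(8.00) + (2300.00)(73.50) + (2300.00)(73.50) = 357300.00 in³
ΣAȳ = (2400.00)(75.00) + (2300.00)(10.00) + (2300.00)(140.00) = 525000.00 in³
x̄ = 357300.00 / 7000.00 = 51.04 in
ȳ = 525000.00 / 7000.00 = 75.00 in

x̄ = 51.04 in, ȳ = 75.00 in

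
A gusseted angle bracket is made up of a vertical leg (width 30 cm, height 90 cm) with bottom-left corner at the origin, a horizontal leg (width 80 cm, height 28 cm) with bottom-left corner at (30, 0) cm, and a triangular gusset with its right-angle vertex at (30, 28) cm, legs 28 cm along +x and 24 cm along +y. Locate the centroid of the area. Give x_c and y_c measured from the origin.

x_c = 39.90 cm, y_c = 31.27 cm

vertical leg: A = 30 × 90 = 2700.00, centroid at (15.00, 45.00).
horizontal leg: A = 80 × 28 = 2240.00, centroid at (70.00, 14.00).
gusset: A = ½·28·24 = 336.00, centroid at (39.33, 36.00).
ΣA = 5276.00 cm²
ΣAx_c = (2700.00)(15.00) + (2240.00)(70.00) + (336.00)(39.33) = 210516.00 cm³
ΣAy_c = (2700.00)(45.00) + (2240.00)(14.00) + (336.00)(36.00) = 164956.00 cm³
x_c = 210516.00 / 5276.00 = 39.90 cm
y_c = 164956.00 / 5276.00 = 31.27 cm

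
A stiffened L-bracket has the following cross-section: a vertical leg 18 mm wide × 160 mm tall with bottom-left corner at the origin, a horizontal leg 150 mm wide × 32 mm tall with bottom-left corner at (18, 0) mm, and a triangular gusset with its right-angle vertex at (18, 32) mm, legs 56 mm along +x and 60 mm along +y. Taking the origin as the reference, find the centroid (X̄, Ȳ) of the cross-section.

X̄ = 57.04 mm, Ȳ = 42.15 mm

vertical leg: A = 18 × 160 = 2880.00, centroid at (9.00, 80.00).
horizontal leg: A = 150 × 32 = 4800.00, centroid at (93.00, 16.00).
gusset: A = ½·56·60 = 1680.00, centroid at (36.67, 52.00).
ΣA = 9360.00 mm²
ΣAX̄ = (2880.00)(9.00) + (4800.00)(93.00) + (1680.00)(36.67) = 533920.00 mm³
ΣAȲ = (2880.00)(80.00) + (4800.00)(16.00) + (1680.00)(52.00) = 394560.00 mm³
X̄ = 533920.00 / 9360.00 = 57.04 mm
Ȳ = 394560.00 / 9360.00 = 42.15 mm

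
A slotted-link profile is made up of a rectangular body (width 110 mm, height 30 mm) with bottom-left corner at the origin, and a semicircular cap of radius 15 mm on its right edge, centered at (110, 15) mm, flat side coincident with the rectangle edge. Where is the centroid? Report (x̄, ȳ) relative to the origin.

x̄ = 60.94 mm, ȳ = 15.00 mm

rectangular body: A = 110 × 30 = 3300.00, centroid at (55.00, 15.00).
semicircular end: A = ½π·15² = 353.43, centroid at (116.37, 15.00).
ΣA = 3653.43 mm²
ΣAx̄ = (3300.00)(55.00) + (353.43)(116.37) = 222627.21 mm³
ΣAȳ = (3300.00)(15.00) + (353.43)(15.00) = 54801.44 mm³
x̄ = 222627.21 / 3653.43 = 60.94 mm
ȳ = 54801.44 / 3653.43 = 15.00 mm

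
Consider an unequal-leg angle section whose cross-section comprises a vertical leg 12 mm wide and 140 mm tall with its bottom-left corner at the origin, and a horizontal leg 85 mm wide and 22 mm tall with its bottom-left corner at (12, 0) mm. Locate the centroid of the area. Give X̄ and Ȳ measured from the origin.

X̄ = 31.55 mm, Ȳ = 38.92 mm

vertical leg: A = 12 × 140 = 1680.00, centroid at (6.00, 70.00).
horizontal leg: A = 85 × 22 = 1870.00, centroid at (54.50, 11.00).
ΣA = 3550.00 mm²
ΣAX̄ = (1680.00)(6.00) + (1870.00)(54.50) = 111995.00 mm³
ΣAȲ = (1680.00)(70.00) + (1870.00)(11.00) = 138170.00 mm³
X̄ = 111995.00 / 3550.00 = 31.55 mm
Ȳ = 138170.00 / 3550.00 = 38.92 mm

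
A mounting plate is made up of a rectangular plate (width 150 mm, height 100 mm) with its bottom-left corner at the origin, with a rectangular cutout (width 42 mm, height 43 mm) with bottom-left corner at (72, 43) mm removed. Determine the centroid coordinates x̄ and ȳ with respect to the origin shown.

plate: A = 150 × 100 = 15000.00, centroid at (75.00, 50.00).
hole: A = −(42 × 43) = -1806.00, centroid at (93.00, 64.50).
ΣA = 13194.00 mm²
ΣAx̄ = (15000.00)(75.00) + (-1806.00)(93.00) = 957042.00 mm³
ΣAȳ = (15000.00)(50.00) + (-1806.00)(64.50) = 633513.00 mm³
x̄ = 957042.00 / 13194.00 = 72.54 mm
ȳ = 633513.00 / 13194.00 = 48.02 mm

x̄ = 72.54 mm, ȳ = 48.02 mm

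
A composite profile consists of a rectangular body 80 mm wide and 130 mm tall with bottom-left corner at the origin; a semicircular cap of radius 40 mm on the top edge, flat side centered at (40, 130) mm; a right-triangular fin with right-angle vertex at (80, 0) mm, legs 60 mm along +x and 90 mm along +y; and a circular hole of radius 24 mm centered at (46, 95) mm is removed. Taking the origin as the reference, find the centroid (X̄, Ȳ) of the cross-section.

rectangular body: A = 80 × 130 = 10400.00, centroid at (40.00, 65.00).
semicircular top: A = ½π·40² = 2513.27, centroid at (40.00, 146.98).
triangular fin: A = ½·60·90 = 2700.00, centroid at (100.00, 30.00).
hole: A = −π·24² = -1809.56, centroid at (46.00, 95.00).
ΣA = 13803.72 mm², ΣAX̄ = 703291.33 mm³, ΣAȲ = 954484.35 mm³.
X̄ = 703291.33/13803.72 = 50.95 mm; Ȳ = 954484.35/13803.72 = 69.15 mm.

X̄ = 50.95 mm, Ȳ = 69.15 mm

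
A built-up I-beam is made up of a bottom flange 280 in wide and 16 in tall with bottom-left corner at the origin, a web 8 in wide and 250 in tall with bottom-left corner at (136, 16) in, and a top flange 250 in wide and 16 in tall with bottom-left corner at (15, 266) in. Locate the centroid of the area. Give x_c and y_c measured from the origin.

x_c = 140.00 in, y_c = 134.91 in

bottom flange: A = 280 × 16 = 4480.00, centroid at (140.00, 8.00).
web: A = 8 × 250 = 2000.00, centroid at (140.00, 141.00).
top flange: A = 250 × 16 = 4000.00, centroid at (140.00, 274.00).
ΣA = 10480.00 in²
ΣAx_c = (4480.00)(140.00) + (2000.00)(140.00) + (4000.00)(140.00) = 1467200.00 in³
ΣAy_c = (4480.00)(8.00) + (2000.00)(141.00) + (4000.00)(274.00) = 1413840.00 in³
x_c = 1467200.00 / 10480.00 = 140.00 in
y_c = 1413840.00 / 10480.00 = 134.91 in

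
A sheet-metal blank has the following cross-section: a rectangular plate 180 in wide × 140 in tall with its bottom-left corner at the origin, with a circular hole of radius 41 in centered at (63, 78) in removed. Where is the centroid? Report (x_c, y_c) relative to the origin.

plate: A = 180 × 140 = 25200.00, centroid at (90.00, 70.00).
hole: A = −π·41² = -5281.02, centroid at (63.00, 78.00).
ΣA = 19918.98 in²
ΣAx_c = (25200.00)(90.00) + (-5281.02)(63.00) = 1935295.91 in³
ΣAy_c = (25200.00)(70.00) + (-5281.02)(78.00) = 1352080.65 in³
x_c = 1935295.91 / 19918.98 = 97.16 in
y_c = 1352080.65 / 19918.98 = 67.88 in

x_c = 97.16 in, y_c = 67.88 in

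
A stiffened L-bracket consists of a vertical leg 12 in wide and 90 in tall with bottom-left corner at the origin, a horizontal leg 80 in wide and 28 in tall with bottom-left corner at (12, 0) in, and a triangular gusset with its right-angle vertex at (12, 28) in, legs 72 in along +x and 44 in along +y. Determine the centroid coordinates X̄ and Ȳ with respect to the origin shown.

X̄ = 36.70 in, Ȳ = 30.09 in

vertical leg: A = 12 × 90 = 1080.00, centroid at (6.00, 45.00).
horizontal leg: A = 80 × 28 = 2240.00, centroid at (52.00, 14.00).
gusset: A = ½·72·44 = 1584.00, centroid at (36.00, 42.67).
ΣA = 4904.00 in², ΣAX̄ = 179984.00 in³, ΣAȲ = 147544.00 in³.
X̄ = 179984.00/4904.00 = 36.70 in; Ȳ = 147544.00/4904.00 = 30.09 in.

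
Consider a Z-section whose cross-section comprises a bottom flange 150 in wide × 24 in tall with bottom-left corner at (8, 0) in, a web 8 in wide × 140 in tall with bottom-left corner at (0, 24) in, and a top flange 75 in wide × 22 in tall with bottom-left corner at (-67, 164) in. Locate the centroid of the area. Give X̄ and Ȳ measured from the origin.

bottom flange: A = 150 × 24 = 3600.00, centroid at (83.00, 12.00).
web: A = 8 × 140 = 1120.00, centroid at (4.00, 94.00).
top flange: A = 75 × 22 = 1650.00, centroid at (-29.50, 175.00).
ΣA = 6370.00 in², ΣAX̄ = 254605.00 in³, ΣAȲ = 437230.00 in³.
X̄ = 254605.00/6370.00 = 39.97 in; Ȳ = 437230.00/6370.00 = 68.64 in.

X̄ = 39.97 in, Ȳ = 68.64 in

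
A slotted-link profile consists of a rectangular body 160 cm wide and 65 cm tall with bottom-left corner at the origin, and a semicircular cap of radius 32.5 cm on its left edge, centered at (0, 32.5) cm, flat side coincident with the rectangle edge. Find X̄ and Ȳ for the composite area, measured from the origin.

Part | A | x̄ᵢ | ȳᵢ | A·x̄ᵢ | A·ȳᵢ
rectangular body | 10400.00 | 80.00 | 32.50 | 832000.00 | 338000.00
semicircular end | 1659.15 | -13.79 | 32.50 | -22885.42 | 53922.49
Σ | 12059.15 |  |  | 809114.58 | 391922.49
X̄ = 809114.58 / 12059.15 = 67.10 cm
Ȳ = 391922.49 / 12059.15 = 32.50 cm

X̄ = 67.10 cm, Ȳ = 32.50 cm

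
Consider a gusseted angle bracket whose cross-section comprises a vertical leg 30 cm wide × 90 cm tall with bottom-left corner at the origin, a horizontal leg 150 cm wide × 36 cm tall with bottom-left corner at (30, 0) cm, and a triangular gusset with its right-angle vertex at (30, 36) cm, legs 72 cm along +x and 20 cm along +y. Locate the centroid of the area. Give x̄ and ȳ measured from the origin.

x̄ = 73.29 cm, ȳ = 28.28 cm

Part | A | x̄ᵢ | ȳᵢ | A·x̄ᵢ | A·ȳᵢ
vertical leg | 2700.00 | 15.00 | 45.00 | 40500.00 | 121500.00
horizontal leg | 5400.00 | 105.00 | 18.00 | 567000.00 | 97200.00
gusset | 720.00 | 54.00 | 42.67 | 38880.00 | 30720.00
Σ | 8820.00 |  |  | 646380.00 | 249420.00
x̄ = 646380.00 / 8820.00 = 73.29 cm
ȳ = 249420.00 / 8820.00 = 28.28 cm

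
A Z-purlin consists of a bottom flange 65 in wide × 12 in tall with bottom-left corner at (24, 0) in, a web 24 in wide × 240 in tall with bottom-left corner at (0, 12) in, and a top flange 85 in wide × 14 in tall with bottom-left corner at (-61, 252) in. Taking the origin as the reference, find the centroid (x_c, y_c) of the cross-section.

bottom flange: A = 65 × 12 = 780.00, centroid at (56.50, 6.00).
web: A = 24 × 240 = 5760.00, centroid at (12.00, 132.00).
top flange: A = 85 × 14 = 1190.00, centroid at (-18.50, 259.00).
ΣA = 7730.00 in², ΣAx_c = 91175.00 in³, ΣAy_c = 1073210.00 in³.
x_c = 91175.00/7730.00 = 11.79 in; y_c = 1073210.00/7730.00 = 138.84 in.

x_c = 11.79 in, y_c = 138.84 in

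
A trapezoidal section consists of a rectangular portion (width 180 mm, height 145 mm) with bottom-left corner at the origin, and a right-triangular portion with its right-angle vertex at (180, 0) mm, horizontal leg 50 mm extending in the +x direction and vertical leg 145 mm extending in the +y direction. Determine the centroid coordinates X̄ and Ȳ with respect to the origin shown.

Part | A | x̄ᵢ | ȳᵢ | A·x̄ᵢ | A·ȳᵢ
rectangular portion | 26100.00 | 90.00 | 72.50 | 2349000.00 | 1892250.00
triangular portion | 3625.00 | 196.67 | 48.33 | 712916.67 | 175208.33
Σ | 29725.00 |  |  | 3061916.67 | 2067458.33
X̄ = 3061916.67 / 29725.00 = 103.01 mm
Ȳ = 2067458.33 / 29725.00 = 69.55 mm

X̄ = 103.01 mm, Ȳ = 69.55 mm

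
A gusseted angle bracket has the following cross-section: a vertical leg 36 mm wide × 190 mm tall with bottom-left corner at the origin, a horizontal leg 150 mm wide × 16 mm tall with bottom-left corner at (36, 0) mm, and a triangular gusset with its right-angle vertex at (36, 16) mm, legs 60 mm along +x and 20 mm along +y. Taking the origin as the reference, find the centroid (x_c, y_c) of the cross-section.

x_c = 43.00 mm, y_c = 69.37 mm

Part | A | x̄ᵢ | ȳᵢ | A·x̄ᵢ | A·ȳᵢ
vertical leg | 6840.00 | 18.00 | 95.00 | 123120.00 | 649800.00
horizontal leg | 2400.00 | 111.00 | 8.00 | 266400.00 | 19200.00
gusset | 600.00 | 56.00 | 22.67 | 33600.00 | 13600.00
Σ | 9840.00 |  |  | 423120.00 | 682600.00
x_c = 423120.00 / 9840.00 = 43.00 mm
y_c = 682600.00 / 9840.00 = 69.37 mm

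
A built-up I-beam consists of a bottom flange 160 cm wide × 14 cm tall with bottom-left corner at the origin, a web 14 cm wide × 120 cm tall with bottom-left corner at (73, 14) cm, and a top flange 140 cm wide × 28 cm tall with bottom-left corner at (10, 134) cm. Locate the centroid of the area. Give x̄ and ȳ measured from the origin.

x̄ = 80.00 cm, ȳ = 91.86 cm

bottom flange: A = 160 × 14 = 2240.00, centroid at (80.00, 7.00).
web: A = 14 × 120 = 1680.00, centroid at (80.00, 74.00).
top flange: A = 140 × 28 = 3920.00, centroid at (80.00, 148.00).
ΣA = 7840.00 cm², ΣAx̄ = 627200.00 cm³, ΣAȳ = 720160.00 cm³.
x̄ = 627200.00/7840.00 = 80.00 cm; ȳ = 720160.00/7840.00 = 91.86 cm.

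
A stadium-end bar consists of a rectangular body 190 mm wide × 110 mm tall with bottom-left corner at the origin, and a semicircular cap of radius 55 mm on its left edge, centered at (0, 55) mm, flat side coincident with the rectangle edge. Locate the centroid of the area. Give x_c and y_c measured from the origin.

Part | A | x̄ᵢ | ȳᵢ | A·x̄ᵢ | A·ȳᵢ
rectangular body | 20900.00 | 95.00 | 55.00 | 1985500.00 | 1149500.00
semicircular end | 4751.66 | -23.34 | 55.00 | -110916.67 | 261341.24
Σ | 25651.66 |  |  | 1874583.33 | 1410841.24
x_c = 1874583.33 / 25651.66 = 73.08 mm
y_c = 1410841.24 / 25651.66 = 55.00 mm

x_c = 73.08 mm, y_c = 55.00 mm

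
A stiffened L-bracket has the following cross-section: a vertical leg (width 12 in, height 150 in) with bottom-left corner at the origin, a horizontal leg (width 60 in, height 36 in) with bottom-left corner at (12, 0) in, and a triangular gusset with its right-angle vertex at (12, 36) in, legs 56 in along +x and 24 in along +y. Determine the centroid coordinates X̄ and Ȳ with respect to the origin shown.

vertical leg: A = 12 × 150 = 1800.00, centroid at (6.00, 75.00).
horizontal leg: A = 60 × 36 = 2160.00, centroid at (42.00, 18.00).
gusset: A = ½·56·24 = 672.00, centroid at (30.67, 44.00).
ΣA = 4632.00 in²
ΣAX̄ = (1800.00)(6.00) + (2160.00)(42.00) + (672.00)(30.67) = 122128.00 in³
ΣAȲ = (1800.00)(75.00) + (2160.00)(18.00) + (672.00)(44.00) = 203448.00 in³
X̄ = 122128.00 / 4632.00 = 26.37 in
Ȳ = 203448.00 / 4632.00 = 43.92 in

X̄ = 26.37 in, Ȳ = 43.92 in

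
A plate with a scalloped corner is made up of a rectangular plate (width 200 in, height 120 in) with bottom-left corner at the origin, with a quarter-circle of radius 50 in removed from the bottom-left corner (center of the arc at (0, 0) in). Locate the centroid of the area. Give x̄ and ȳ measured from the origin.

plate: A = 200 × 120 = 24000.00, centroid at (100.00, 60.00).
removed quarter-circle: A = −¼π·50² = -1963.50, centroid at (21.22, 21.22).
ΣA = 22036.50 in², ΣAx̄ = 2358333.33 in³, ΣAȳ = 1398333.33 in³.
x̄ = 2358333.33/22036.50 = 107.02 in; ȳ = 1398333.33/22036.50 = 63.46 in.

x̄ = 107.02 in, ȳ = 63.46 in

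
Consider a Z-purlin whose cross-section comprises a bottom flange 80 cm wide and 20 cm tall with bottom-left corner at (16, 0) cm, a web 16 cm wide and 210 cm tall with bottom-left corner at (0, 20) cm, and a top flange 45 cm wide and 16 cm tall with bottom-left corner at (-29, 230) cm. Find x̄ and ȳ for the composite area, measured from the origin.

bottom flange: A = 80 × 20 = 1600.00, centroid at (56.00, 10.00).
web: A = 16 × 210 = 3360.00, centroid at (8.00, 125.00).
top flange: A = 45 × 16 = 720.00, centroid at (-6.50, 238.00).
ΣA = 5680.00 cm²
ΣAx̄ = (1600.00)(56.00) + (3360.00)(8.00) + (720.00)(-6.50) = 111800.00 cm³
ΣAȳ = (1600.00)(10.00) + (3360.00)(125.00) + (720.00)(238.00) = 607360.00 cm³
x̄ = 111800.00 / 5680.00 = 19.68 cm
ȳ = 607360.00 / 5680.00 = 106.93 cm

x̄ = 19.68 cm, ȳ = 106.93 cm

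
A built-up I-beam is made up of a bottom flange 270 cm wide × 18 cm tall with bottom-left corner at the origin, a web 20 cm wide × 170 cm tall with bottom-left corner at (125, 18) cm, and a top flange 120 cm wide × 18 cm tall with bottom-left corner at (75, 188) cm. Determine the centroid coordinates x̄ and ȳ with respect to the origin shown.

x̄ = 135.00 cm, ȳ = 78.64 cm

bottom flange: A = 270 × 18 = 4860.00, centroid at (135.00, 9.00).
web: A = 20 × 170 = 3400.00, centroid at (135.00, 103.00).
top flange: A = 120 × 18 = 2160.00, centroid at (135.00, 197.00).
ΣA = 10420.00 cm², ΣAx̄ = 1406700.00 cm³, ΣAȳ = 819460.00 cm³.
x̄ = 1406700.00/10420.00 = 135.00 cm; ȳ = 819460.00/10420.00 = 78.64 cm.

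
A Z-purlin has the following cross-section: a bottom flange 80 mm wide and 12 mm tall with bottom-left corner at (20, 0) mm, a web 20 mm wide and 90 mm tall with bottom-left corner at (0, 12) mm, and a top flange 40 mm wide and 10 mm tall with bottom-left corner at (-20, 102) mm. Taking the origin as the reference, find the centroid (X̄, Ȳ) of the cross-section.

Part | A | x̄ᵢ | ȳᵢ | A·x̄ᵢ | A·ȳᵢ
bottom flange | 960.00 | 60.00 | 6.00 | 57600.00 | 5760.00
web | 1800.00 | 10.00 | 57.00 | 18000.00 | 102600.00
top flange | 400.00 | 0.00 | 107.00 | 0.00 | 42800.00
Σ | 3160.00 |  |  | 75600.00 | 151160.00
X̄ = 75600.00 / 3160.00 = 23.92 mm
Ȳ = 151160.00 / 3160.00 = 47.84 mm

X̄ = 23.92 mm, Ȳ = 47.84 mm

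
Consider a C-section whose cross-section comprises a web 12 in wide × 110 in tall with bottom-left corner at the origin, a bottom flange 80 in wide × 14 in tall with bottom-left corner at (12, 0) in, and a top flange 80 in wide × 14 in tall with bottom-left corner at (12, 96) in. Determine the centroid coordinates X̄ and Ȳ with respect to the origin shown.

Part | A | x̄ᵢ | ȳᵢ | A·x̄ᵢ | A·ȳᵢ
web | 1320.00 | 6.00 | 55.00 | 7920.00 | 72600.00
bottom flange | 1120.00 | 52.00 | 7.00 | 58240.00 | 7840.00
top flange | 1120.00 | 52.00 | 103.00 | 58240.00 | 115360.00
Σ | 3560.00 |  |  | 124400.00 | 195800.00
X̄ = 124400.00 / 3560.00 = 34.94 in
Ȳ = 195800.00 / 3560.00 = 55.00 in

X̄ = 34.94 in, Ȳ = 55.00 in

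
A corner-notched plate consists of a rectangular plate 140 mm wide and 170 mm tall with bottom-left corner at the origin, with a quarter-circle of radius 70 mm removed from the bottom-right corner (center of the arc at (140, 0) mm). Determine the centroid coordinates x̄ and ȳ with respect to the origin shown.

x̄ = 62.23 mm, ȳ = 95.67 mm

plate: A = 140 × 170 = 23800.00, centroid at (70.00, 85.00).
removed quarter-circle: A = −¼π·70² = -3848.45, centroid at (110.29, 29.71).
ΣA = 19951.55 mm²
ΣAx̄ = (23800.00)(70.00) + (-3848.45)(110.29) = 1241550.19 mm³
ΣAȳ = (23800.00)(85.00) + (-3848.45)(29.71) = 1908666.67 mm³
x̄ = 1241550.19 / 19951.55 = 62.23 mm
ȳ = 1908666.67 / 19951.55 = 95.67 mm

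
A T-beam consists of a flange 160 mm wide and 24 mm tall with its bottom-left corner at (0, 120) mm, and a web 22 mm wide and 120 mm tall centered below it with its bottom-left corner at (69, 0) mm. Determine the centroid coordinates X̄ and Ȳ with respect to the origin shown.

X̄ = 80.00 mm, Ȳ = 102.67 mm

web: A = 22 × 120 = 2640.00, centroid at (80.00, 60.00).
flange: A = 160 × 24 = 3840.00, centroid at (80.00, 132.00).
ΣA = 6480.00 mm², ΣAX̄ = 518400.00 mm³, ΣAȲ = 665280.00 mm³.
X̄ = 518400.00/6480.00 = 80.00 mm; Ȳ = 665280.00/6480.00 = 102.67 mm.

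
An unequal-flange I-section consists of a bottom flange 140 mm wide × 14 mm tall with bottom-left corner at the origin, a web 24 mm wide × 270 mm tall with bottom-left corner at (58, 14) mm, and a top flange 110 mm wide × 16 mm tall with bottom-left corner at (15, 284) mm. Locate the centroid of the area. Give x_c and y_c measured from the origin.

bottom flange: A = 140 × 14 = 1960.00, centroid at (70.00, 7.00).
web: A = 24 × 270 = 6480.00, centroid at (70.00, 149.00).
top flange: A = 110 × 16 = 1760.00, centroid at (70.00, 292.00).
ΣA = 10200.00 mm², ΣAx_c = 714000.00 mm³, ΣAy_c = 1493160.00 mm³.
x_c = 714000.00/10200.00 = 70.00 mm; y_c = 1493160.00/10200.00 = 146.39 mm.

x_c = 70.00 mm, y_c = 146.39 mm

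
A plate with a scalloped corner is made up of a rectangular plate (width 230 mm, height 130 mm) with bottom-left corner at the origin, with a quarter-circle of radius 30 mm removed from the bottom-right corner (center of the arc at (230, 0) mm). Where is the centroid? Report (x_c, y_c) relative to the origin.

x_c = 112.52 mm, y_c = 66.27 mm

plate: A = 230 × 130 = 29900.00, centroid at (115.00, 65.00).
removed quarter-circle: A = −¼π·30² = -706.86, centroid at (217.27, 12.73).
ΣA = 29193.14 mm², ΣAx_c = 3284922.58 mm³, ΣAy_c = 1934500.00 mm³.
x_c = 3284922.58/29193.14 = 112.52 mm; y_c = 1934500.00/29193.14 = 66.27 mm.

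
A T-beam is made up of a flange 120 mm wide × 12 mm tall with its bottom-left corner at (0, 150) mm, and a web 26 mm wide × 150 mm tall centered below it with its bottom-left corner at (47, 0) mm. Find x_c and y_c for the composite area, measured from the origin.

x_c = 60.00 mm, y_c = 96.84 mm

web: A = 26 × 150 = 3900.00, centroid at (60.00, 75.00).
flange: A = 120 × 12 = 1440.00, centroid at (60.00, 156.00).
ΣA = 5340.00 mm²
ΣAx_c = (3900.00)(60.00) + (1440.00)(60.00) = 320400.00 mm³
ΣAy_c = (3900.00)(75.00) + (1440.00)(156.00) = 517140.00 mm³
x_c = 320400.00 / 5340.00 = 60.00 mm
y_c = 517140.00 / 5340.00 = 96.84 mm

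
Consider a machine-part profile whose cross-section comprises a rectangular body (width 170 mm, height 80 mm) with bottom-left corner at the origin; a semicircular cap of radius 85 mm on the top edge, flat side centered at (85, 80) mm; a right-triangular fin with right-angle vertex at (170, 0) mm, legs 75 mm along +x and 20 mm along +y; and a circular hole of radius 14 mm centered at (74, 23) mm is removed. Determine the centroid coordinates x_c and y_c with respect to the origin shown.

x_c = 88.56 mm, y_c = 73.84 mm

rectangular body: A = 170 × 80 = 13600.00, centroid at (85.00, 40.00).
semicircular top: A = ½π·85² = 11349.00, centroid at (85.00, 116.08).
triangular fin: A = ½·75·20 = 750.00, centroid at (195.00, 6.67).
hole: A = −π·14² = -615.75, centroid at (74.00, 23.00).
ΣA = 25083.25 mm²
ΣAx_c = (13600.00)(85.00) + (11349.00)(85.00) + (750.00)(195.00) + (-615.75)(74.00) = 2221349.63 mm³
ΣAy_c = (13600.00)(40.00) + (11349.00)(116.08) + (750.00)(6.67) + (-615.75)(23.00) = 1852174.64 mm³
x_c = 2221349.63 / 25083.25 = 88.56 mm
y_c = 1852174.64 / 25083.25 = 73.84 mm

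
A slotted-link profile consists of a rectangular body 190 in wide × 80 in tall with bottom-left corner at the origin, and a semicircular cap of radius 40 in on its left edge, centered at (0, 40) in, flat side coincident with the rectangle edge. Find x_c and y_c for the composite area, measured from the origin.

rectangular body: A = 190 × 80 = 15200.00, centroid at (95.00, 40.00).
semicircular end: A = ½π·40² = 2513.27, centroid at (-16.98, 40.00).
ΣA = 17713.27 in²
ΣAx_c = (15200.00)(95.00) + (2513.27)(-16.98) = 1401333.33 in³
ΣAy_c = (15200.00)(40.00) + (2513.27)(40.00) = 708530.96 in³
x_c = 1401333.33 / 17713.27 = 79.11 in
y_c = 708530.96 / 17713.27 = 40.00 in

x_c = 79.11 in, y_c = 40.00 in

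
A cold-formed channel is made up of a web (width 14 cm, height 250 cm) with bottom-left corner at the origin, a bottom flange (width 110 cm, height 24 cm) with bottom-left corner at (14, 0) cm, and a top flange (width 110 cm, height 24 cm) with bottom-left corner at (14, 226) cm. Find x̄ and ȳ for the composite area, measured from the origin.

web: A = 14 × 250 = 3500.00, centroid at (7.00, 125.00).
bottom flange: A = 110 × 24 = 2640.00, centroid at (69.00, 12.00).
top flange: A = 110 × 24 = 2640.00, centroid at (69.00, 238.00).
ΣA = 8780.00 cm²
ΣAx̄ = (3500.00)(7.00) + (2640.00)(69.00) + (2640.00)(69.00) = 388820.00 cm³
ΣAȳ = (3500.00)(125.00) + (2640.00)(12.00) + (2640.00)(238.00) = 1097500.00 cm³
x̄ = 388820.00 / 8780.00 = 44.28 cm
ȳ = 1097500.00 / 8780.00 = 125.00 cm

x̄ = 44.28 cm, ȳ = 125.00 cm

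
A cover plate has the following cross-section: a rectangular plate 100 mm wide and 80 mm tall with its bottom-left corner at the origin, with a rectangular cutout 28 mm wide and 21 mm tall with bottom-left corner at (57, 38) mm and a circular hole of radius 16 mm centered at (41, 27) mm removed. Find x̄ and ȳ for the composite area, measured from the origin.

Part | A | x̄ᵢ | ȳᵢ | A·x̄ᵢ | A·ȳᵢ
plate | 8000.00 | 50.00 | 40.00 | 400000.00 | 320000.00
hole 1 | -588.00 | 71.00 | 48.50 | -41748.00 | -28518.00
hole 2 | -804.25 | 41.00 | 27.00 | -32974.16 | -21714.69
Σ | 6607.75 |  |  | 325277.84 | 269767.31
x̄ = 325277.84 / 6607.75 = 49.23 mm
ȳ = 269767.31 / 6607.75 = 40.83 mm

x̄ = 49.23 mm, ȳ = 40.83 mm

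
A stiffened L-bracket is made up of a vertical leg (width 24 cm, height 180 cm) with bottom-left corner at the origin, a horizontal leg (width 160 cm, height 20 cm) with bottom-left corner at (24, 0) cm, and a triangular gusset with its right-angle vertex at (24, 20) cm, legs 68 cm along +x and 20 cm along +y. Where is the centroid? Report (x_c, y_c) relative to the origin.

x_c = 50.78 cm, y_c = 53.53 cm

vertical leg: A = 24 × 180 = 4320.00, centroid at (12.00, 90.00).
horizontal leg: A = 160 × 20 = 3200.00, centroid at (104.00, 10.00).
gusset: A = ½·68·20 = 680.00, centroid at (46.67, 26.67).
ΣA = 8200.00 cm²
ΣAx_c = (4320.00)(12.00) + (3200.00)(104.00) + (680.00)(46.67) = 416373.33 cm³
ΣAy_c = (4320.00)(90.00) + (3200.00)(10.00) + (680.00)(26.67) = 438933.33 cm³
x_c = 416373.33 / 8200.00 = 50.78 cm
y_c = 438933.33 / 8200.00 = 53.53 cm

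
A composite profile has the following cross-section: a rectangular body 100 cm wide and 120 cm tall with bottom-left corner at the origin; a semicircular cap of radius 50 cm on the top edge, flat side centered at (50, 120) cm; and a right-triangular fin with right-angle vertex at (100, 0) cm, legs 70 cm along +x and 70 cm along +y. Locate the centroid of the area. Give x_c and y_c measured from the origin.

Part | A | x̄ᵢ | ȳᵢ | A·x̄ᵢ | A·ȳᵢ
rectangular body | 12000.00 | 50.00 | 60.00 | 600000.00 | 720000.00
semicircular top | 3926.99 | 50.00 | 141.22 | 196349.54 | 554572.23
triangular fin | 2450.00 | 123.33 | 23.33 | 302166.67 | 57166.67
Σ | 18376.99 |  |  | 1098516.21 | 1331738.90
x_c = 1098516.21 / 18376.99 = 59.78 cm
y_c = 1331738.90 / 18376.99 = 72.47 cm

x_c = 59.78 cm, y_c = 72.47 cm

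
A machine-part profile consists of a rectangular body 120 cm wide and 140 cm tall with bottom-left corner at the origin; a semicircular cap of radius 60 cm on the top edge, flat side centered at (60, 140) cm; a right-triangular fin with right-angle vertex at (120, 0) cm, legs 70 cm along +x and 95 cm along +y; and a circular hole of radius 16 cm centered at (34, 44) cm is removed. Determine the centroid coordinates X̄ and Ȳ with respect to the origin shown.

X̄ = 71.93 cm, Ȳ = 87.35 cm

rectangular body: A = 120 × 140 = 16800.00, centroid at (60.00, 70.00).
semicircular top: A = ½π·60² = 5654.87, centroid at (60.00, 165.46).
triangular fin: A = ½·70·95 = 3325.00, centroid at (143.33, 31.67).
hole: A = −π·16² = -804.25, centroid at (34.00, 44.00).
ΣA = 24975.62 cm²
ΣAX̄ = (16800.00)(60.00) + (5654.87)(60.00) + (3325.00)(143.33) + (-804.25)(34.00) = 1796530.92 cm³
ΣAȲ = (16800.00)(70.00) + (5654.87)(165.46) + (3325.00)(31.67) + (-804.25)(44.00) = 2181586.12 cm³
X̄ = 1796530.92 / 24975.62 = 71.93 cm
Ȳ = 2181586.12 / 24975.62 = 87.35 cm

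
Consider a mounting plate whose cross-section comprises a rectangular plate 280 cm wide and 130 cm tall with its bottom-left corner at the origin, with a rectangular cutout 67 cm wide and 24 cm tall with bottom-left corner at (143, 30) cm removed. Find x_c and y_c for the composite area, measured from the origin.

x_c = 138.31 cm, y_c = 66.06 cm

Part | A | x̄ᵢ | ȳᵢ | A·x̄ᵢ | A·ȳᵢ
plate | 36400.00 | 140.00 | 65.00 | 5096000.00 | 2366000.00
hole | -1608.00 | 176.50 | 42.00 | -283812.00 | -67536.00
Σ | 34792.00 |  |  | 4812188.00 | 2298464.00
x_c = 4812188.00 / 34792.00 = 138.31 cm
y_c = 2298464.00 / 34792.00 = 66.06 cm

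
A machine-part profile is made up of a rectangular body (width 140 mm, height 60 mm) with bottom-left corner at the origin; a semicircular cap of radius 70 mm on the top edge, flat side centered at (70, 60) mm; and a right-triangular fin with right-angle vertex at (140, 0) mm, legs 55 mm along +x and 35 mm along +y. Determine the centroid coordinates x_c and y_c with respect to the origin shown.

x_c = 74.98 mm, y_c = 55.91 mm

rectangular body: A = 140 × 60 = 8400.00, centroid at (70.00, 30.00).
semicircular top: A = ½π·70² = 7696.90, centroid at (70.00, 89.71).
triangular fin: A = ½·55·35 = 962.50, centroid at (158.33, 11.67).
ΣA = 17059.40 mm², ΣAx_c = 1279178.97 mm³, ΣAy_c = 953709.95 mm³.
x_c = 1279178.97/17059.40 = 74.98 mm; y_c = 953709.95/17059.40 = 55.91 mm.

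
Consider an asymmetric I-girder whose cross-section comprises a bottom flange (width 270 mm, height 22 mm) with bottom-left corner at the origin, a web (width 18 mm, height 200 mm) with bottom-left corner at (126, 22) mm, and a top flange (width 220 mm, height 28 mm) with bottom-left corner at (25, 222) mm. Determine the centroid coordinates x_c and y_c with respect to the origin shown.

x_c = 135.00 mm, y_c = 124.73 mm

Part | A | x̄ᵢ | ȳᵢ | A·x̄ᵢ | A·ȳᵢ
bottom flange | 5940.00 | 135.00 | 11.00 | 801900.00 | 65340.00
web | 3600.00 | 135.00 | 122.00 | 486000.00 | 439200.00
top flange | 6160.00 | 135.00 | 236.00 | 831600.00 | 1453760.00
Σ | 15700.00 |  |  | 2119500.00 | 1958300.00
x_c = 2119500.00 / 15700.00 = 135.00 mm
y_c = 1958300.00 / 15700.00 = 124.73 mm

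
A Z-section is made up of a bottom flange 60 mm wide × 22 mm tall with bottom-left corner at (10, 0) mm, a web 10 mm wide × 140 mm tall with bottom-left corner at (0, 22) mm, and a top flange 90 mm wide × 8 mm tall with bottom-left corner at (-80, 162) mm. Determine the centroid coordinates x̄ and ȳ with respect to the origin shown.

x̄ = 10.06 mm, ȳ = 76.41 mm

Part | A | x̄ᵢ | ȳᵢ | A·x̄ᵢ | A·ȳᵢ
bottom flange | 1320.00 | 40.00 | 11.00 | 52800.00 | 14520.00
web | 1400.00 | 5.00 | 92.00 | 7000.00 | 128800.00
top flange | 720.00 | -35.00 | 166.00 | -25200.00 | 119520.00
Σ | 3440.00 |  |  | 34600.00 | 262840.00
x̄ = 34600.00 / 3440.00 = 10.06 mm
ȳ = 262840.00 / 3440.00 = 76.41 mm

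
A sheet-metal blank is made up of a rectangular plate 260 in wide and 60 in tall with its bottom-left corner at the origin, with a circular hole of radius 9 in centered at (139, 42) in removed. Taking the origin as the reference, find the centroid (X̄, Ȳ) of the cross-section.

X̄ = 129.85 in, Ȳ = 29.80 in

plate: A = 260 × 60 = 15600.00, centroid at (130.00, 30.00).
hole: A = −π·9² = -254.47, centroid at (139.00, 42.00).
ΣA = 15345.53 in²
ΣAX̄ = (15600.00)(130.00) + (-254.47)(139.00) = 1992628.81 in³
ΣAȲ = (15600.00)(30.00) + (-254.47)(42.00) = 457312.30 in³
X̄ = 1992628.81 / 15345.53 = 129.85 in
Ȳ = 457312.30 / 15345.53 = 29.80 in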